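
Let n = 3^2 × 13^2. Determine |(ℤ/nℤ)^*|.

936

φ(3^2) = 3^1·(3−1) = 3·2 = 6.
φ(13^2) = 13^2 − 13^1 = 169 − 13 = 156.
Since φ is multiplicative, φ(1521) = 6 · 156 = 936.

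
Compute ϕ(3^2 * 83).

φ(3^2) = 3^2 − 3^1 = 9 − 3 = 6.
φ(83) = 83 − 1 = 82.
φ(747) = 6 × 82 = 492.

492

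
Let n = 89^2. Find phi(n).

φ(7921) = 7921 · (1 − 1/89)
       = 7921 · 88/89 = 7832.

7832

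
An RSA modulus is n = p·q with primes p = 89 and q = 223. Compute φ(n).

φ(n) = (p − 1)(q − 1) = (89−1)(223−1) = 88·222 = 19536.

19536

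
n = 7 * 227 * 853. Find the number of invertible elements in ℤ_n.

1155312

φ(1355417) = 1355417 · (1 − 1/7) · (1 − 1/227) · (1 − 1/853)
       = 1355417 · 1155312/1355417 = 1155312.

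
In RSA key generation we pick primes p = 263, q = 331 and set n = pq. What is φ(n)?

86460

For distinct primes, φ(pq) = (p−1)(q−1) = 262 × 330 = 86460.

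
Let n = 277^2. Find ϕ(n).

76452

φ(277^2) = 277^2 − 277^1 = 76729 − 277 = 76452.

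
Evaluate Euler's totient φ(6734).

2592

6734 = 2 × 7 × 13 × 37.
φ(2) = 2 − 1 = 1.
φ(7) = 7 − 1 = 6.
φ(13) = 13 − 1 = 12.
φ(37) = 37 − 1 = 36.
Multiply: 1 · 6 · 12 · 36 = 2592.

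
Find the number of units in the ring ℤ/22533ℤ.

First factor: 22533 = 3 · 7 · 29 · 37.
φ(3) = 3 − 1 = 2.
φ(7) = 7 − 1 = 6.
φ(29) = 29 − 1 = 28.
φ(37) = 37 − 1 = 36.
Multiply: 2 · 6 · 28 · 36 = 12096.

12096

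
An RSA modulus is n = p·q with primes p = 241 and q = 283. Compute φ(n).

φ(n) = (p − 1)(q − 1) = (241−1)(283−1) = 240·282 = 67680.

67680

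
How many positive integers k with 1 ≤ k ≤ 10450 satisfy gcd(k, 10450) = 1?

3600

Factor 10450: 10450 = 2 · 5**2 · 11 · 19.
φ(2) = 2 − 1 = 1.
φ(5^2) = 5^1·(5−1) = 5·4 = 20.
φ(11) = 11 − 1 = 10.
φ(19) = 19 − 1 = 18.
Multiply: 1 · 20 · 10 · 18 = 3600.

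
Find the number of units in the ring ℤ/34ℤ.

First factor: 34 = 2 · 17.
φ(2) = 2 − 1 = 1.
φ(17) = 17 − 1 = 16.
φ(34) = 1 × 16 = 16.

16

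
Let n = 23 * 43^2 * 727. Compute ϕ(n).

28845432

φ(23) = 23 − 1 = 22.
φ(43^2) = 43^2 − 43^1 = 1849 − 43 = 1806.
φ(727) = 727 − 1 = 726.
Since φ is multiplicative, φ(30917129) = 22 · 1806 · 726 = 28845432.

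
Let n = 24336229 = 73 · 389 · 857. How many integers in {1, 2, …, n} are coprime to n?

φ(24336229) = 24336229 · (1 − 1/73) · (1 − 1/389) · (1 − 1/857)
       = 24336229 · 23913216/24336229 = 23913216.

23913216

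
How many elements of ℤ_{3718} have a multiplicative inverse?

Factor 3718: 3718 = 2 × 11 × 13^2.
φ(2) = 2 − 1 = 1.
φ(11) = 11 − 1 = 10.
φ(13^2) = 13^1·(13−1) = 13·12 = 156.
φ(3718) = 1 × 10 × 156 = 1560.

1560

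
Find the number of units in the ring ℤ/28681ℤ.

25872

First factor: 28681 = 23 · 29 · 43.
φ(23) = 23 − 1 = 22.
φ(29) = 29 − 1 = 28.
φ(43) = 43 − 1 = 42.
Multiply: 22 · 28 · 42 = 25872.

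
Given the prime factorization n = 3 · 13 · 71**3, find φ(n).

φ(3) = 3 − 1 = 2.
φ(13) = 13 − 1 = 12.
φ(71^3) = 71^3 − 71^2 = 357911 − 5041 = 352870.
φ(13958529) = 2 × 12 × 352870 = 8468880.

8468880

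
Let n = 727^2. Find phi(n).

527802

φ(528529) = 528529 · (1 − 1/727)
       = 528529 · 726/727 = 527802.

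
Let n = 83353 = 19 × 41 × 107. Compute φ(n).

76320

φ(19) = 19 − 1 = 18.
φ(41) = 41 − 1 = 40.
φ(107) = 107 − 1 = 106.
Multiply: 18 · 40 · 106 = 76320.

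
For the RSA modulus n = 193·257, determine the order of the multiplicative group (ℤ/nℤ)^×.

φ(pq) = (p−1)(q−1) = 192 · 256 = 49152.

49152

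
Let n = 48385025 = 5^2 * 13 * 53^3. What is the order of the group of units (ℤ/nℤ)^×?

35056320

φ(48385025) = 48385025 · (1 − 1/5) · (1 − 1/13) · (1 − 1/53)
       = 48385025 · 2496/3445 = 35056320.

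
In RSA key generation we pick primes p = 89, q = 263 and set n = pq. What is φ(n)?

For distinct primes, φ(pq) = (p−1)(q−1) = 88 × 262 = 23056.

23056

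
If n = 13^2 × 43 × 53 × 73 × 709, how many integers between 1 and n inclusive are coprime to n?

17367727104

φ(19934260307) = 19934260307 · (1 − 1/13) · (1 − 1/43) · (1 − 1/53) · (1 − 1/73) · (1 − 1/709)
       = 19934260307 · 1335979008/1533404639 = 17367727104.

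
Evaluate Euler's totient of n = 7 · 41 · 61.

φ(7) = 7 − 1 = 6.
φ(41) = 41 − 1 = 40.
φ(61) = 61 − 1 = 60.
Since φ is multiplicative, φ(17507) = 6 · 40 · 60 = 14400.

14400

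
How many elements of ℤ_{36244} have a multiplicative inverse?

36244 = 2**2 · 13 · 17 · 41.
φ(2^2) = 2^1·(2−1) = 2·1 = 2.
φ(13) = 13 − 1 = 12.
φ(17) = 17 − 1 = 16.
φ(41) = 41 − 1 = 40.
Since φ is multiplicative, φ(36244) = 2 · 12 · 16 · 40 = 15360.

15360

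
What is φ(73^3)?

φ(389017) = 389017 · (1 − 1/73)
       = 389017 · 72/73 = 383688.

383688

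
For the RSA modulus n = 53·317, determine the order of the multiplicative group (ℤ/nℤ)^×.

φ(53) = 53 − 1 = 52.
φ(317) = 317 − 1 = 316.
Multiply: 52 · 316 = 16432.

16432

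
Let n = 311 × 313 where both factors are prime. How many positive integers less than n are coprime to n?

φ(97343) = 97343 · (1 − 1/311) · (1 − 1/313)
       = 97343 · 96720/97343 = 96720.

96720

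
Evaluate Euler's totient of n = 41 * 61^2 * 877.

φ(41) = 41 − 1 = 40.
φ(61^2) = 61^2 − 61^1 = 3721 − 61 = 3660.
φ(877) = 877 − 1 = 876.
Since φ is multiplicative, φ(133795997) = 40 · 3660 · 876 = 128246400.

128246400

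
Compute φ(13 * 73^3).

φ(13) = 13 − 1 = 12.
φ(73^3) = 73^3 − 73^2 = 389017 − 5329 = 383688.
Since φ is multiplicative, φ(5057221) = 12 · 383688 = 4604256.

4604256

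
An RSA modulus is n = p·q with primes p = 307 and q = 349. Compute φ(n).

106488

For distinct primes, φ(pq) = (p−1)(q−1) = 306 × 348 = 106488.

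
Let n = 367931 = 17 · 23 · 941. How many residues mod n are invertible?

330880

φ(17) = 17 − 1 = 16.
φ(23) = 23 − 1 = 22.
φ(941) = 941 − 1 = 940.
φ(367931) = 16 × 22 × 940 = 330880.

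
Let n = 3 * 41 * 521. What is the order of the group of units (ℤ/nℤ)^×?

41600

φ(64083) = 64083 · (1 − 1/3) · (1 − 1/41) · (1 − 1/521)
       = 64083 · 41600/64083 = 41600.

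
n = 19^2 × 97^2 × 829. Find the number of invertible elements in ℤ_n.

2636934912

φ(19^2) = 19^2 − 19^1 = 361 − 19 = 342.
φ(97^2) = 97^2 − 97^1 = 9409 − 97 = 9312.
φ(829) = 829 − 1 = 828.
φ(2815822021) = 342 × 9312 × 828 = 2636934912.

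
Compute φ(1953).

1080

First factor: 1953 = 3^2 · 7 · 31.
φ(1953) = 1953 · (1 − 1/3) · (1 − 1/7) · (1 − 1/31)
       = 1953 · 360/651 = 1080.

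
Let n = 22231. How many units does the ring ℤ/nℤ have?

First factor: 22231 = 11 · 43 · 47.
φ(11) = 11 − 1 = 10.
φ(43) = 43 − 1 = 42.
φ(47) = 47 − 1 = 46.
φ(22231) = 10 × 42 × 46 = 19320.

19320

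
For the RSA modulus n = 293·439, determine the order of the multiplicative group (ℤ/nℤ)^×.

φ(128627) = 128627 · (1 − 1/293) · (1 − 1/439)
       = 128627 · 127896/128627 = 127896.

127896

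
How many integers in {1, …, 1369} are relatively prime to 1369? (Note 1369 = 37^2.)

φ(37^2) = 37^2 − 37^1 = 1369 − 37 = 1332.

1332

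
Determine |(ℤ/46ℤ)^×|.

Prime factorization: 46 = 2 · 23.
φ(46) = 46 · (1 − 1/2) · (1 − 1/23)
       = 46 · 22/46 = 22.

22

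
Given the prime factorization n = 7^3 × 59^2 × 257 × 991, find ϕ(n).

254977873920

φ(7^3) = 7^3 − 7^2 = 343 − 49 = 294.
φ(59^2) = 59^1·(59−1) = 59·58 = 3422.
φ(257) = 257 − 1 = 256.
φ(991) = 991 − 1 = 990.
φ(304091948321) = 294 × 3422 × 256 × 990 = 254977873920.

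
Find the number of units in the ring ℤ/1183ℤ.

Prime factorization: 1183 = 7 × 13^2.
φ(1183) = 1183 · (1 − 1/7) · (1 − 1/13)
       = 1183 · 72/91 = 936.

936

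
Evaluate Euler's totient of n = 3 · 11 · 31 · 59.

φ(3) = 3 − 1 = 2.
φ(11) = 11 − 1 = 10.
φ(31) = 31 − 1 = 30.
φ(59) = 59 − 1 = 58.
Multiply: 2 · 10 · 30 · 58 = 34800.

34800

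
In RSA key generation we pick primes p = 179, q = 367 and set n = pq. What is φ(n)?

65148

φ(n) = (p − 1)(q − 1) = (179−1)(367−1) = 178·366 = 65148.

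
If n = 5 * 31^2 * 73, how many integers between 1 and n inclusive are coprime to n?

267840

φ(350765) = 350765 · (1 − 1/5) · (1 − 1/31) · (1 − 1/73)
       = 350765 · 8640/11315 = 267840.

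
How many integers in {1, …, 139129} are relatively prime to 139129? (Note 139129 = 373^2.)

φ(139129) = 139129 · (1 − 1/373)
       = 139129 · 372/373 = 138756.

138756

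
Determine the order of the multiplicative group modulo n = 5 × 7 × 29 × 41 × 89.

2365440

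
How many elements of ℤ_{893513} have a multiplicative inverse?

777600

893513 = 19 * 31 * 37 * 41.
φ(19) = 19 − 1 = 18.
φ(31) = 31 − 1 = 30.
φ(37) = 37 − 1 = 36.
φ(41) = 41 − 1 = 40.
φ(893513) = 18 × 30 × 36 × 40 = 777600.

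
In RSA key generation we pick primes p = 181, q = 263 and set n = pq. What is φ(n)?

φ(n) = (p − 1)(q − 1) = (181−1)(263−1) = 180·262 = 47160.

47160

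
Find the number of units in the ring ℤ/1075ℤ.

840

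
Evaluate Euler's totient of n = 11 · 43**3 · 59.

45041640

φ(11) = 11 − 1 = 10.
φ(43^3) = 43^3 − 43^2 = 79507 − 1849 = 77658.
φ(59) = 59 − 1 = 58.
φ(51600043) = 10 × 77658 × 58 = 45041640.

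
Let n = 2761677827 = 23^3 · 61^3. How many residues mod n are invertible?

φ(23^3) = 23^3 − 23^2 = 12167 − 529 = 11638.
φ(61^3) = 61^2·(61−1) = 3721·60 = 223260.
φ(2761677827) = 11638 × 223260 = 2598299880.

2598299880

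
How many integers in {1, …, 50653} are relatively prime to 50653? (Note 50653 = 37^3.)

49284

φ(50653) = 50653 · (1 − 1/37)
       = 50653 · 36/37 = 49284.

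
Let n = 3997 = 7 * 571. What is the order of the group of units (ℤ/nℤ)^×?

φ(3997) = 3997 · (1 − 1/7) · (1 − 1/571)
       = 3997 · 3420/3997 = 3420.

3420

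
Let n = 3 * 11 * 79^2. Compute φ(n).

123240

φ(3) = 3 − 1 = 2.
φ(11) = 11 − 1 = 10.
φ(79^2) = 79^1·(79−1) = 79·78 = 6162.
Multiply: 2 · 10 · 6162 = 123240.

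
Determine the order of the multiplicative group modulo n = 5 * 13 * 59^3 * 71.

678377280

φ(5) = 5 − 1 = 4.
φ(13) = 13 − 1 = 12.
φ(59^3) = 59^3 − 59^2 = 205379 − 3481 = 201898.
φ(71) = 71 − 1 = 70.
Multiply: 4 · 12 · 201898 · 70 = 678377280.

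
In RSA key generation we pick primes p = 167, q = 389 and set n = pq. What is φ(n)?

64408

For distinct primes, φ(pq) = (p−1)(q−1) = 166 × 388 = 64408.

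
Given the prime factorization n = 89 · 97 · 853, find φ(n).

φ(89) = 89 − 1 = 88.
φ(97) = 97 − 1 = 96.
φ(853) = 853 − 1 = 852.
Multiply: 88 · 96 · 852 = 7197696.

7197696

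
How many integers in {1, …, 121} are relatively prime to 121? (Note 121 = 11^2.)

110

φ(11^2) = 11^2 − 11^1 = 121 − 11 = 110.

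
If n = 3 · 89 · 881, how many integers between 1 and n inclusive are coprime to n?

φ(3) = 3 − 1 = 2.
φ(89) = 89 − 1 = 88.
φ(881) = 881 − 1 = 880.
φ(235227) = 2 × 88 × 880 = 154880.

154880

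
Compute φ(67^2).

4422

φ(4489) = 4489 · (1 − 1/67)
       = 4489 · 66/67 = 4422.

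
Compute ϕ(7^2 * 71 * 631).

1852200

φ(7^2) = 7^2 − 7^1 = 49 − 7 = 42.
φ(71) = 71 − 1 = 70.
φ(631) = 631 − 1 = 630.
Multiply: 42 · 70 · 630 = 1852200.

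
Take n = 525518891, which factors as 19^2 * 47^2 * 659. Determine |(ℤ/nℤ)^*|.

486527832

φ(525518891) = 525518891 · (1 − 1/19) · (1 − 1/47) · (1 − 1/659)
       = 525518891 · 544824/588487 = 486527832.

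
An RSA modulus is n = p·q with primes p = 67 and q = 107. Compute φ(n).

φ(n) = (p − 1)(q − 1) = (67−1)(107−1) = 66·106 = 6996.

6996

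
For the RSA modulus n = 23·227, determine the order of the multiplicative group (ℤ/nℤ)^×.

φ(pq) = (p−1)(q−1) = 22 · 226 = 4972.

4972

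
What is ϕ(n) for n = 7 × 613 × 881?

φ(7) = 7 − 1 = 6.
φ(613) = 613 − 1 = 612.
φ(881) = 881 − 1 = 880.
φ(3780371) = 6 × 612 × 880 = 3231360.

3231360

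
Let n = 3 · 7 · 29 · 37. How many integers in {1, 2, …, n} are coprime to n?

12096

φ(3) = 3 − 1 = 2.
φ(7) = 7 − 1 = 6.
φ(29) = 29 − 1 = 28.
φ(37) = 37 − 1 = 36.
φ(22533) = 2 × 6 × 28 × 36 = 12096.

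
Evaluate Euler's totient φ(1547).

1547 = 7 · 13 · 17.
φ(7) = 7 − 1 = 6.
φ(13) = 13 − 1 = 12.
φ(17) = 17 − 1 = 16.
φ(1547) = 6 × 12 × 16 = 1152.

1152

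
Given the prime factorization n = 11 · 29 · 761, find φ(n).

212800

φ(242759) = 242759 · (1 − 1/11) · (1 − 1/29) · (1 − 1/761)
       = 242759 · 212800/242759 = 212800.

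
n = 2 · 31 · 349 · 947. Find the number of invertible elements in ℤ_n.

9876240

φ(2) = 2 − 1 = 1.
φ(31) = 31 − 1 = 30.
φ(349) = 349 − 1 = 348.
φ(947) = 947 − 1 = 946.
φ(20491186) = 1 × 30 × 348 × 946 = 9876240.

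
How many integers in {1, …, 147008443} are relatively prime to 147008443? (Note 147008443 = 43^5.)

φ(147008443) = 147008443 · (1 − 1/43)
       = 147008443 · 42/43 = 143589642.

143589642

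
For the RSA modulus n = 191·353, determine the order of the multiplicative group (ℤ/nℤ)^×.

For distinct primes, φ(pq) = (p−1)(q−1) = 190 × 352 = 66880.

66880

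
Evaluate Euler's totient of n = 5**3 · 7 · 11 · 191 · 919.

φ(5^3) = 5^2·(5−1) = 25·4 = 100.
φ(7) = 7 − 1 = 6.
φ(11) = 11 − 1 = 10.
φ(191) = 191 − 1 = 190.
φ(919) = 919 − 1 = 918.
φ(1689466625) = 100 × 6 × 10 × 190 × 918 = 1046520000.

1046520000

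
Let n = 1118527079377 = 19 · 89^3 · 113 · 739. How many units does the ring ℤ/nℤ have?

1037073590784

φ(1118527079377) = 1118527079377 · (1 − 1/19) · (1 − 1/89) · (1 − 1/113) · (1 − 1/739)
       = 1118527079377 · 130927104/141210337 = 1037073590784.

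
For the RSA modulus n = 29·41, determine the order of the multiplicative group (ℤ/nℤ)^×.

1120

φ(1189) = 1189 · (1 − 1/29) · (1 − 1/41)
       = 1189 · 1120/1189 = 1120.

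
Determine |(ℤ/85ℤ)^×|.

64

Prime factorization: 85 = 5 · 17.
φ(85) = 85 · (1 − 1/5) · (1 − 1/17)
       = 85 · 64/85 = 64.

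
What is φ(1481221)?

First factor: 1481221 = 7**2 * 19 * 37 * 43.
φ(1481221) = 1481221 · (1 − 1/7) · (1 − 1/19) · (1 − 1/37) · (1 − 1/43)
       = 1481221 · 163296/211603 = 1143072.

1143072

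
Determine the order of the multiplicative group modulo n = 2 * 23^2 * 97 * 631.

φ(64757006) = 64757006 · (1 − 1/2) · (1 − 1/23) · (1 − 1/97) · (1 − 1/631)
       = 64757006 · 1330560/2815522 = 30602880.

30602880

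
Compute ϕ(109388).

First factor: 109388 = 2^2 × 23 × 29 × 41.
φ(109388) = 109388 · (1 − 1/2) · (1 − 1/23) · (1 − 1/29) · (1 − 1/41)
       = 109388 · 24640/54694 = 49280.

49280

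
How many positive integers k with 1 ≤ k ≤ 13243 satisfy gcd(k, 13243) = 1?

11520

13243 = 17 · 19 · 41.
φ(13243) = 13243 · (1 − 1/17) · (1 − 1/19) · (1 − 1/41)
       = 13243 · 11520/13243 = 11520.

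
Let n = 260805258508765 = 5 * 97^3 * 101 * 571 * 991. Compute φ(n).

φ(260805258508765) = 260805258508765 · (1 − 1/5) · (1 − 1/97) · (1 − 1/101) · (1 − 1/571) · (1 − 1/991)
       = 260805258508765 · 21669120000/27718701085 = 203884750080000.

203884750080000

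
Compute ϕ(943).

943 = 23 · 41.
φ(23) = 23 − 1 = 22.
φ(41) = 41 − 1 = 40.
Since φ is multiplicative, φ(943) = 22 · 40 = 880.

880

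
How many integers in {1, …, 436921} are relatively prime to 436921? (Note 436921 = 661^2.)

φ(436921) = 436921 · (1 − 1/661)
       = 436921 · 660/661 = 436260.

436260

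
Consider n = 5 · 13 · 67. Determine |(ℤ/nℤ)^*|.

3168

φ(5) = 5 − 1 = 4.
φ(13) = 13 − 1 = 12.
φ(67) = 67 − 1 = 66.
Multiply: 4 · 12 · 66 = 3168.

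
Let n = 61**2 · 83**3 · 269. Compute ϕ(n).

φ(572329625863) = 572329625863 · (1 − 1/61) · (1 − 1/83) · (1 − 1/269)
       = 572329625863 · 1318560/1361947 = 554097150240.

554097150240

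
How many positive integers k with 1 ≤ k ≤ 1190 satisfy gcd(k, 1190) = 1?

Factor 1190: 1190 = 2 · 5 · 7 · 17.
φ(2) = 2 − 1 = 1.
φ(5) = 5 − 1 = 4.
φ(7) = 7 − 1 = 6.
φ(17) = 17 − 1 = 16.
φ(1190) = 1 × 4 × 6 × 16 = 384.

384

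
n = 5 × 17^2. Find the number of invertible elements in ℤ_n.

φ(5) = 5 − 1 = 4.
φ(17^2) = 17^1·(17−1) = 17·16 = 272.
Multiply: 4 · 272 = 1088.

1088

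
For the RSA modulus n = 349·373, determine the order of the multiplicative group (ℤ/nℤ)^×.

φ(pq) = (p−1)(q−1) = 348 · 372 = 129456.

129456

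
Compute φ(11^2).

110

φ(11^2) = 11^1·(11−1) = 11·10 = 110.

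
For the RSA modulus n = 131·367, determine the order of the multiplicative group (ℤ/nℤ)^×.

φ(131) = 131 − 1 = 130.
φ(367) = 367 − 1 = 366.
Multiply: 130 · 366 = 47580.

47580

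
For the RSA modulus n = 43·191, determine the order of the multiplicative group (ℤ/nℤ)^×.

φ(n) = (p − 1)(q − 1) = (43−1)(191−1) = 42·190 = 7980.

7980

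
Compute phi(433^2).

φ(433^2) = 433^2 − 433^1 = 187489 − 433 = 187056.

187056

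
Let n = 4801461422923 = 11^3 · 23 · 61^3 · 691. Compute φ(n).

4100795028000

φ(11^3) = 11^3 − 11^2 = 1331 − 121 = 1210.
φ(23) = 23 − 1 = 22.
φ(61^3) = 61^2·(61−1) = 3721·60 = 223260.
φ(691) = 691 − 1 = 690.
φ(4801461422923) = 1210 × 22 × 223260 × 690 = 4100795028000.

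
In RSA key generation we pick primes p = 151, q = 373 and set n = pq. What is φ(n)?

φ(151) = 151 − 1 = 150.
φ(373) = 373 − 1 = 372.
Multiply: 150 · 372 = 55800.

55800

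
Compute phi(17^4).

φ(17^4) = 17^3·(17−1) = 4913·16 = 78608.

78608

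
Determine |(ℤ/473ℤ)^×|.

Factor 473: 473 = 11 × 43.
φ(11) = 11 − 1 = 10.
φ(43) = 43 − 1 = 42.
Multiply: 10 · 42 = 420.

420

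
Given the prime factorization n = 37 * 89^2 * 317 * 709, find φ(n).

φ(37) = 37 − 1 = 36.
φ(89^2) = 89^2 − 89^1 = 7921 − 89 = 7832.
φ(317) = 317 − 1 = 316.
φ(709) = 709 − 1 = 708.
Since φ is multiplicative, φ(65869934981) = 36 · 7832 · 316 · 708 = 63080557056.

63080557056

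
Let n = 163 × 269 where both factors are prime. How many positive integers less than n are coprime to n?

43416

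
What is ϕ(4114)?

1760

First factor: 4114 = 2 · 11^2 · 17.
φ(4114) = 4114 · (1 − 1/2) · (1 − 1/11) · (1 − 1/17)
       = 4114 · 160/374 = 1760.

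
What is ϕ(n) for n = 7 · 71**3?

2117220

φ(2505377) = 2505377 · (1 − 1/7) · (1 − 1/71)
       = 2505377 · 420/497 = 2117220.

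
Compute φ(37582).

Prime factorization: 37582 = 2 · 19 · 23 · 43.
φ(37582) = 37582 · (1 − 1/2) · (1 − 1/19) · (1 − 1/23) · (1 − 1/43)
       = 37582 · 16632/37582 = 16632.

16632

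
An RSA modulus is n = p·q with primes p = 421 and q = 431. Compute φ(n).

φ(181451) = 181451 · (1 − 1/421) · (1 − 1/431)
       = 181451 · 180600/181451 = 180600.

180600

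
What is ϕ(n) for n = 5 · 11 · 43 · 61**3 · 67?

24755068800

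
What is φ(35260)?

13440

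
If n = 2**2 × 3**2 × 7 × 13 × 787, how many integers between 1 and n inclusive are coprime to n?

679104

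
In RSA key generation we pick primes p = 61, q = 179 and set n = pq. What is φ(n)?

φ(61) = 61 − 1 = 60.
φ(179) = 179 − 1 = 178.
Since φ is multiplicative, φ(10919) = 60 · 178 = 10680.

10680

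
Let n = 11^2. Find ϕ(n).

φ(11^2) = 11^1·(11−1) = 11·10 = 110.

110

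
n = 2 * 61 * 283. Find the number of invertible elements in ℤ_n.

16920

φ(2) = 2 − 1 = 1.
φ(61) = 61 − 1 = 60.
φ(283) = 283 − 1 = 282.
Since φ is multiplicative, φ(34526) = 1 · 60 · 282 = 16920.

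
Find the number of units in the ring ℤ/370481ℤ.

First factor: 370481 = 17 * 19 * 31 * 37.
φ(17) = 17 − 1 = 16.
φ(19) = 19 − 1 = 18.
φ(31) = 31 − 1 = 30.
φ(37) = 37 − 1 = 36.
φ(370481) = 16 × 18 × 30 × 36 = 311040.

311040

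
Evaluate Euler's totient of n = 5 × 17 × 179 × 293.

φ(5) = 5 − 1 = 4.
φ(17) = 17 − 1 = 16.
φ(179) = 179 − 1 = 178.
φ(293) = 293 − 1 = 292.
Since φ is multiplicative, φ(4457995) = 4 · 16 · 178 · 292 = 3326464.

3326464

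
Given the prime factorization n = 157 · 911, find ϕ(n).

φ(143027) = 143027 · (1 − 1/157) · (1 − 1/911)
       = 143027 · 141960/143027 = 141960.

141960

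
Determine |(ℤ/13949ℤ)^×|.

Factor 13949: 13949 = 13 × 29 × 37.
φ(13) = 13 − 1 = 12.
φ(29) = 29 − 1 = 28.
φ(37) = 37 − 1 = 36.
φ(13949) = 12 × 28 × 36 = 12096.

12096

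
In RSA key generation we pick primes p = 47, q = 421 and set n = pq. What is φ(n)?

φ(19787) = 19787 · (1 − 1/47) · (1 − 1/421)
       = 19787 · 19320/19787 = 19320.

19320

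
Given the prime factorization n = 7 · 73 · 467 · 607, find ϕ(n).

φ(7) = 7 − 1 = 6.
φ(73) = 73 − 1 = 72.
φ(467) = 467 − 1 = 466.
φ(607) = 607 − 1 = 606.
φ(144852659) = 6 × 72 × 466 × 606 = 121995072.

121995072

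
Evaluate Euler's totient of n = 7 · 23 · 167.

21912

φ(7) = 7 − 1 = 6.
φ(23) = 23 − 1 = 22.
φ(167) = 167 − 1 = 166.
Since φ is multiplicative, φ(26887) = 6 · 22 · 166 = 21912.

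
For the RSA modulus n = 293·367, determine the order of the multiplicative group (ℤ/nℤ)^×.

106872

For distinct primes, φ(pq) = (p−1)(q−1) = 292 × 366 = 106872.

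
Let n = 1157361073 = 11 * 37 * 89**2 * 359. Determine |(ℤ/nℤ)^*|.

1009388160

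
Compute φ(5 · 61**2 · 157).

2283840

φ(5) = 5 − 1 = 4.
φ(61^2) = 61^1·(61−1) = 61·60 = 3660.
φ(157) = 157 − 1 = 156.
φ(2920985) = 4 × 3660 × 156 = 2283840.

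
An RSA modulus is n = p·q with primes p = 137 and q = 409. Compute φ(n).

φ(n) = (p − 1)(q − 1) = (137−1)(409−1) = 136·408 = 55488.

55488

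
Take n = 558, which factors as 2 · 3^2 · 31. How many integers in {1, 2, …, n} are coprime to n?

φ(2) = 2 − 1 = 1.
φ(3^2) = 3^2 − 3^1 = 9 − 3 = 6.
φ(31) = 31 − 1 = 30.
Multiply: 1 · 6 · 30 = 180.

180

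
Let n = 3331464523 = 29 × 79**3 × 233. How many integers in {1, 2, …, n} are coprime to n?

3162239808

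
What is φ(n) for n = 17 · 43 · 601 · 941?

379008000

φ(17) = 17 − 1 = 16.
φ(43) = 43 − 1 = 42.
φ(601) = 601 − 1 = 600.
φ(941) = 941 − 1 = 940.
Since φ is multiplicative, φ(413410471) = 16 · 42 · 600 · 940 = 379008000.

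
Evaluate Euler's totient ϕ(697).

697 = 17 * 41.
φ(17) = 17 − 1 = 16.
φ(41) = 41 − 1 = 40.
φ(697) = 16 × 40 = 640.

640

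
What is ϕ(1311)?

792

Prime factorization: 1311 = 3 · 19 · 23.
φ(1311) = 1311 · (1 − 1/3) · (1 − 1/19) · (1 − 1/23)
       = 1311 · 792/1311 = 792.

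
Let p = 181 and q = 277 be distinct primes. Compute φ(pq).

φ(pq) = (p−1)(q−1) = 180 · 276 = 49680.

49680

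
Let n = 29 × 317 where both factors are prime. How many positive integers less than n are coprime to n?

8848

φ(9193) = 9193 · (1 − 1/29) · (1 − 1/317)
       = 9193 · 8848/9193 = 8848.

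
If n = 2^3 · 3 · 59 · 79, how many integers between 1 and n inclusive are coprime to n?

φ(111864) = 111864 · (1 − 1/2) · (1 − 1/3) · (1 − 1/59) · (1 − 1/79)
       = 111864 · 9048/27966 = 36192.

36192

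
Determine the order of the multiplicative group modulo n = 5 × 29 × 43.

4704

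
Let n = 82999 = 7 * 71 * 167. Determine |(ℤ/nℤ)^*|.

69720

φ(7) = 7 − 1 = 6.
φ(71) = 71 − 1 = 70.
φ(167) = 167 − 1 = 166.
Multiply: 6 · 70 · 166 = 69720.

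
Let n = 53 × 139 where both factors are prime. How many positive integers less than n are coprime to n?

φ(pq) = (p−1)(q−1) = 52 · 138 = 7176.

7176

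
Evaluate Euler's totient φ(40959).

Prime factorization: 40959 = 3^3 · 37 · 41.
φ(40959) = 40959 · (1 − 1/3) · (1 − 1/37) · (1 − 1/41)
       = 40959 · 2880/4551 = 25920.

25920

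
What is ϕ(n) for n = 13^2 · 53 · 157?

φ(13^2) = 13^1·(13−1) = 13·12 = 156.
φ(53) = 53 − 1 = 52.
φ(157) = 157 − 1 = 156.
φ(1406249) = 156 × 52 × 156 = 1265472.

1265472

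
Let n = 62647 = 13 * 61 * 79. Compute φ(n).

φ(62647) = 62647 · (1 − 1/13) · (1 − 1/61) · (1 − 1/79)
       = 62647 · 56160/62647 = 56160.

56160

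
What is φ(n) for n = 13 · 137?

1632

φ(13) = 13 − 1 = 12.
φ(137) = 137 − 1 = 136.
Multiply: 12 · 136 = 1632.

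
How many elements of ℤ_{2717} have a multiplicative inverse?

Prime factorization: 2717 = 11 * 13 * 19.
φ(11) = 11 − 1 = 10.
φ(13) = 13 − 1 = 12.
φ(19) = 19 − 1 = 18.
Since φ is multiplicative, φ(2717) = 10 · 12 · 18 = 2160.

2160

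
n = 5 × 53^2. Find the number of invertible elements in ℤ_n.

11024

φ(5) = 5 − 1 = 4.
φ(53^2) = 53^2 − 53^1 = 2809 − 53 = 2756.
Multiply: 4 · 2756 = 11024.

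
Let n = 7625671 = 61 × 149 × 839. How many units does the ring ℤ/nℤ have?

7441440

φ(61) = 61 − 1 = 60.
φ(149) = 149 − 1 = 148.
φ(839) = 839 − 1 = 838.
Since φ is multiplicative, φ(7625671) = 60 · 148 · 838 = 7441440.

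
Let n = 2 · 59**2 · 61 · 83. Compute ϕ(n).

φ(2) = 2 − 1 = 1.
φ(59^2) = 59^2 − 59^1 = 3481 − 59 = 3422.
φ(61) = 61 − 1 = 60.
φ(83) = 83 − 1 = 82.
Since φ is multiplicative, φ(35248606) = 1 · 3422 · 60 · 82 = 16836240.

16836240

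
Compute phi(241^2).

57840

φ(58081) = 58081 · (1 − 1/241)
       = 58081 · 240/241 = 57840.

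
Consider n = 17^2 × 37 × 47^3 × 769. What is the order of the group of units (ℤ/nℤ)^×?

φ(17^2) = 17^2 − 17^1 = 289 − 17 = 272.
φ(37) = 37 − 1 = 36.
φ(47^3) = 47^2·(47−1) = 2209·46 = 101614.
φ(769) = 769 − 1 = 768.
Multiply: 272 · 36 · 101614 · 768 = 764163293184.

764163293184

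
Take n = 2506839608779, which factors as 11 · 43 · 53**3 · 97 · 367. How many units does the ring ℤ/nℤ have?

2155543004160

φ(11) = 11 − 1 = 10.
φ(43) = 43 − 1 = 42.
φ(53^3) = 53^3 − 53^2 = 148877 − 2809 = 146068.
φ(97) = 97 − 1 = 96.
φ(367) = 367 − 1 = 366.
φ(2506839608779) = 10 × 42 × 146068 × 96 × 366 = 2155543004160.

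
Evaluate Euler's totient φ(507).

507 = 3 × 13^2.
φ(507) = 507 · (1 − 1/3) · (1 − 1/13)
       = 507 · 24/39 = 312.

312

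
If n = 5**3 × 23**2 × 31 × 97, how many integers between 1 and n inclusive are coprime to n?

φ(198837875) = 198837875 · (1 − 1/5) · (1 − 1/23) · (1 − 1/31) · (1 − 1/97)
       = 198837875 · 253440/345805 = 145728000.

145728000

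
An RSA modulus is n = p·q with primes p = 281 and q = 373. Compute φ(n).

φ(104813) = 104813 · (1 − 1/281) · (1 − 1/373)
       = 104813 · 104160/104813 = 104160.

104160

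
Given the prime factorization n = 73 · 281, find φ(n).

20160

φ(73) = 73 − 1 = 72.
φ(281) = 281 − 1 = 280.
Since φ is multiplicative, φ(20513) = 72 · 280 = 20160.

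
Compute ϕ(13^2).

φ(169) = 169 · (1 − 1/13)
       = 169 · 12/13 = 156.

156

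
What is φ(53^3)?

φ(148877) = 148877 · (1 − 1/53)
       = 148877 · 52/53 = 146068.

146068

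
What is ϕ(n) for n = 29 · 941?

φ(29) = 29 − 1 = 28.
φ(941) = 941 − 1 = 940.
Multiply: 28 · 940 = 26320.

26320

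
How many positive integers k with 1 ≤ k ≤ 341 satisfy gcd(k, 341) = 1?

300

Factor 341: 341 = 11 · 31.
φ(11) = 11 − 1 = 10.
φ(31) = 31 − 1 = 30.
Since φ is multiplicative, φ(341) = 10 · 30 = 300.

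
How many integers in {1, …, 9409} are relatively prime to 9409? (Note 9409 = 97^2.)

9312

φ(97^2) = 97^2 − 97^1 = 9409 − 97 = 9312.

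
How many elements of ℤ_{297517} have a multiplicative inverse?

297517 = 11 * 17 * 37 * 43.
φ(11) = 11 − 1 = 10.
φ(17) = 17 − 1 = 16.
φ(37) = 37 − 1 = 36.
φ(43) = 43 − 1 = 42.
φ(297517) = 10 × 16 × 36 × 42 = 241920.

241920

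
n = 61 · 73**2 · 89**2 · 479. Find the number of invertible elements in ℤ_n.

φ(1233363471971) = 1233363471971 · (1 − 1/61) · (1 − 1/73) · (1 − 1/89) · (1 − 1/479)
       = 1233363471971 · 181716480/189835843 = 1180611970560.

1180611970560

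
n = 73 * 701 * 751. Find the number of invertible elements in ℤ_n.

37800000

φ(38430923) = 38430923 · (1 − 1/73) · (1 − 1/701) · (1 − 1/751)
       = 38430923 · 37800000/38430923 = 37800000.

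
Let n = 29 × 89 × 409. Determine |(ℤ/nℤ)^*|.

φ(29) = 29 − 1 = 28.
φ(89) = 89 − 1 = 88.
φ(409) = 409 − 1 = 408.
Multiply: 28 · 88 · 408 = 1005312.

1005312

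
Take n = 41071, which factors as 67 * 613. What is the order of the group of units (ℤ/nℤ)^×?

40392

φ(41071) = 41071 · (1 − 1/67) · (1 − 1/613)
       = 41071 · 40392/41071 = 40392.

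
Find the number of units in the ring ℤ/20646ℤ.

6480

20646 = 2 · 3^2 · 31 · 37.
φ(2) = 2 − 1 = 1.
φ(3^2) = 3^1·(3−1) = 3·2 = 6.
φ(31) = 31 − 1 = 30.
φ(37) = 37 − 1 = 36.
φ(20646) = 1 × 6 × 30 × 36 = 6480.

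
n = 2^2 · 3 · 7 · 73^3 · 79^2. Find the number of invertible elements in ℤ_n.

56742850944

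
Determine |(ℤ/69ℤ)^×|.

44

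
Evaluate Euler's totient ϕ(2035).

1440

Prime factorization: 2035 = 5 · 11 · 37.
φ(2035) = 2035 · (1 − 1/5) · (1 − 1/11) · (1 − 1/37)
       = 2035 · 1440/2035 = 1440.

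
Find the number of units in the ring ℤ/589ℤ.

First factor: 589 = 19 × 31.
φ(589) = 589 · (1 − 1/19) · (1 − 1/31)
       = 589 · 540/589 = 540.

540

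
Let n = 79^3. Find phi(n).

φ(79^3) = 79^3 − 79^2 = 493039 − 6241 = 486798.

486798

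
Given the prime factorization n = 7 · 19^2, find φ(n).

2052

φ(2527) = 2527 · (1 − 1/7) · (1 − 1/19)
       = 2527 · 108/133 = 2052.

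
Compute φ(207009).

115200

Factor 207009: 207009 = 3^3 * 11 * 17 * 41.
φ(207009) = 207009 · (1 − 1/3) · (1 − 1/11) · (1 − 1/17) · (1 − 1/41)
       = 207009 · 12800/23001 = 115200.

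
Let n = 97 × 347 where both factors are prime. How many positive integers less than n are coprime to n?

φ(33659) = 33659 · (1 − 1/97) · (1 − 1/347)
       = 33659 · 33216/33659 = 33216.

33216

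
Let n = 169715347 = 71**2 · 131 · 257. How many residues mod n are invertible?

165401600

φ(169715347) = 169715347 · (1 − 1/71) · (1 − 1/131) · (1 − 1/257)
       = 169715347 · 2329600/2390357 = 165401600.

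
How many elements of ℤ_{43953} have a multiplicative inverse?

22176

43953 = 3 * 7^2 * 13 * 23.
φ(43953) = 43953 · (1 − 1/3) · (1 − 1/7) · (1 − 1/13) · (1 − 1/23)
       = 43953 · 3168/6279 = 22176.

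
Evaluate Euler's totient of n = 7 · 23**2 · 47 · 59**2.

φ(605836721) = 605836721 · (1 − 1/7) · (1 − 1/23) · (1 − 1/47) · (1 − 1/59)
       = 605836721 · 352176/446453 = 477902832.

477902832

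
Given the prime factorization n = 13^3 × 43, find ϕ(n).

85176

φ(13^3) = 13^2·(13−1) = 169·12 = 2028.
φ(43) = 43 − 1 = 42.
φ(94471) = 2028 × 42 = 85176.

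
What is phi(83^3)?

φ(571787) = 571787 · (1 − 1/83)
       = 571787 · 82/83 = 564898.

564898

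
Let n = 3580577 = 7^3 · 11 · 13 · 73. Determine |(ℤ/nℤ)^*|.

2540160

φ(3580577) = 3580577 · (1 − 1/7) · (1 − 1/11) · (1 − 1/13) · (1 − 1/73)
       = 3580577 · 51840/73073 = 2540160.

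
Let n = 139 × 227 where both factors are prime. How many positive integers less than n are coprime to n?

31188

φ(pq) = (p−1)(q−1) = 138 · 226 = 31188.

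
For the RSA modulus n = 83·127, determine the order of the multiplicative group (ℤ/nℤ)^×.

10332

φ(n) = (p − 1)(q − 1) = (83−1)(127−1) = 82·126 = 10332.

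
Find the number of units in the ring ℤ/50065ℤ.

34560

First factor: 50065 = 5 × 17 × 19 × 31.
φ(5) = 5 − 1 = 4.
φ(17) = 17 − 1 = 16.
φ(19) = 19 − 1 = 18.
φ(31) = 31 − 1 = 30.
φ(50065) = 4 × 16 × 18 × 30 = 34560.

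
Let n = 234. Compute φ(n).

72

Factor 234: 234 = 2 * 3**2 * 13.
φ(234) = 234 · (1 − 1/2) · (1 − 1/3) · (1 − 1/13)
       = 234 · 24/78 = 72.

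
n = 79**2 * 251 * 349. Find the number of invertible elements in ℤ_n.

536094000

φ(546705359) = 546705359 · (1 − 1/79) · (1 − 1/251) · (1 − 1/349)
       = 546705359 · 6786000/6920321 = 536094000.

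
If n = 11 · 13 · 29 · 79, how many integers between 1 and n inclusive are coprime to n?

262080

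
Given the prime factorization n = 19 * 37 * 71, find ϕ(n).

45360

φ(19) = 19 − 1 = 18.
φ(37) = 37 − 1 = 36.
φ(71) = 71 − 1 = 70.
Multiply: 18 · 36 · 70 = 45360.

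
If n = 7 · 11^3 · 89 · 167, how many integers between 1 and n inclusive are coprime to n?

φ(138478571) = 138478571 · (1 − 1/7) · (1 − 1/11) · (1 − 1/89) · (1 − 1/167)
       = 138478571 · 876480/1144451 = 106054080.

106054080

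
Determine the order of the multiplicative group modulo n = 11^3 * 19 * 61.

φ(1542629) = 1542629 · (1 − 1/11) · (1 − 1/19) · (1 − 1/61)
       = 1542629 · 10800/12749 = 1306800.

1306800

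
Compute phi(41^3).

67240

φ(41^3) = 41^3 − 41^2 = 68921 − 1681 = 67240.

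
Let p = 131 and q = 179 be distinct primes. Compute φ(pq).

φ(pq) = (p−1)(q−1) = 130 · 178 = 23140.

23140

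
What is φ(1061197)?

931392

First factor: 1061197 = 23 · 29 · 37 · 43.
φ(1061197) = 1061197 · (1 − 1/23) · (1 − 1/29) · (1 − 1/37) · (1 − 1/43)
       = 1061197 · 931392/1061197 = 931392.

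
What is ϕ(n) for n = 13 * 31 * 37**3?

17742240

φ(20413159) = 20413159 · (1 − 1/13) · (1 − 1/31) · (1 − 1/37)
       = 20413159 · 12960/14911 = 17742240.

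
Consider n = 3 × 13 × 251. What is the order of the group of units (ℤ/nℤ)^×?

6000

φ(3) = 3 − 1 = 2.
φ(13) = 13 − 1 = 12.
φ(251) = 251 − 1 = 250.
Multiply: 2 · 12 · 250 = 6000.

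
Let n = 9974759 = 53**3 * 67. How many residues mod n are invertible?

9640488

φ(53^3) = 53^2·(53−1) = 2809·52 = 146068.
φ(67) = 67 − 1 = 66.
φ(9974759) = 146068 × 66 = 9640488.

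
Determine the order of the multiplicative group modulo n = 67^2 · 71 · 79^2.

φ(1989125279) = 1989125279 · (1 − 1/67) · (1 − 1/71) · (1 − 1/79)
       = 1989125279 · 360360/375803 = 1907385480.

1907385480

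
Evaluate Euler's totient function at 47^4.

φ(4879681) = 4879681 · (1 − 1/47)
       = 4879681 · 46/47 = 4775858.

4775858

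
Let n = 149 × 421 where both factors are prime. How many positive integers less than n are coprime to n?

62160

φ(149) = 149 − 1 = 148.
φ(421) = 421 − 1 = 420.
φ(62729) = 148 × 420 = 62160.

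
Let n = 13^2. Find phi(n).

156

φ(169) = 169 · (1 − 1/13)
       = 169 · 12/13 = 156.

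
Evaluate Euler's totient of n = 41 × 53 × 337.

φ(732301) = 732301 · (1 − 1/41) · (1 − 1/53) · (1 − 1/337)
       = 732301 · 698880/732301 = 698880.

698880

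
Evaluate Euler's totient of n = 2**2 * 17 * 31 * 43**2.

φ(3897692) = 3897692 · (1 − 1/2) · (1 − 1/17) · (1 − 1/31) · (1 − 1/43)
       = 3897692 · 20160/45322 = 1733760.

1733760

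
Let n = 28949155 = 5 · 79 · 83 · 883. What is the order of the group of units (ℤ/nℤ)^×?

φ(28949155) = 28949155 · (1 − 1/5) · (1 − 1/79) · (1 − 1/83) · (1 − 1/883)
       = 28949155 · 22565088/28949155 = 22565088.

22565088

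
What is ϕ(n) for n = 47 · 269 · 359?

4413424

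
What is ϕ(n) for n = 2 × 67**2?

4422

φ(2) = 2 − 1 = 1.
φ(67^2) = 67^1·(67−1) = 67·66 = 4422.
Since φ is multiplicative, φ(8978) = 1 · 4422 = 4422.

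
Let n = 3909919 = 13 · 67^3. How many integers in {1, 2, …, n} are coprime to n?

φ(3909919) = 3909919 · (1 − 1/13) · (1 − 1/67)
       = 3909919 · 792/871 = 3555288.

3555288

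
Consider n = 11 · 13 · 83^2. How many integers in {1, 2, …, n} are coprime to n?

φ(985127) = 985127 · (1 − 1/11) · (1 − 1/13) · (1 − 1/83)
       = 985127 · 9840/11869 = 816720.

816720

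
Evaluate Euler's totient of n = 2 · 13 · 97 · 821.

944640

φ(2070562) = 2070562 · (1 − 1/2) · (1 − 1/13) · (1 − 1/97) · (1 − 1/821)
       = 2070562 · 944640/2070562 = 944640.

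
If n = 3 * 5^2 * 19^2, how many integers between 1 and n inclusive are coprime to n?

φ(27075) = 27075 · (1 − 1/3) · (1 − 1/5) · (1 − 1/19)
       = 27075 · 144/285 = 13680.

13680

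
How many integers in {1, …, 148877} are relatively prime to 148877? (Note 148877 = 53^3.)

146068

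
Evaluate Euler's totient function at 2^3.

φ(2^3) = 2^2·(2−1) = 4·1 = 4.

4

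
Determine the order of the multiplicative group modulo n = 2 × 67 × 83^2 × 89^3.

313111173408

φ(650775213094) = 650775213094 · (1 − 1/2) · (1 − 1/67) · (1 − 1/83) · (1 − 1/89)
       = 650775213094 · 476256/989858 = 313111173408.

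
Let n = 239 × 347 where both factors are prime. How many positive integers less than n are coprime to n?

φ(239) = 239 − 1 = 238.
φ(347) = 347 − 1 = 346.
φ(82933) = 238 × 346 = 82348.

82348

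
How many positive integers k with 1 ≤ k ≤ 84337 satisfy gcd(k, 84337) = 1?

70400

First factor: 84337 = 11^2 × 17 × 41.
φ(11^2) = 11^2 − 11^1 = 121 − 11 = 110.
φ(17) = 17 − 1 = 16.
φ(41) = 41 − 1 = 40.
Since φ is multiplicative, φ(84337) = 110 · 16 · 40 = 70400.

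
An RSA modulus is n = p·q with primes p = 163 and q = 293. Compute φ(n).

φ(163) = 163 − 1 = 162.
φ(293) = 293 − 1 = 292.
Multiply: 162 · 292 = 47304.

47304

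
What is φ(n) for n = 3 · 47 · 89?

φ(3) = 3 − 1 = 2.
φ(47) = 47 − 1 = 46.
φ(89) = 89 − 1 = 88.
Multiply: 2 · 46 · 88 = 8096.

8096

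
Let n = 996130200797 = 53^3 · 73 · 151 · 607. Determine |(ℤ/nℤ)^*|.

955985846400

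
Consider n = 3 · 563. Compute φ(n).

1124

φ(1689) = 1689 · (1 − 1/3) · (1 − 1/563)
       = 1689 · 1124/1689 = 1124.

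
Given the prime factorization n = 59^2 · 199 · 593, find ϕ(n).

401113152

φ(59^2) = 59^1·(59−1) = 59·58 = 3422.
φ(199) = 199 − 1 = 198.
φ(593) = 593 − 1 = 592.
φ(410782367) = 3422 × 198 × 592 = 401113152.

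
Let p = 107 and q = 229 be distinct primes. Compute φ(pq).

24168

For distinct primes, φ(pq) = (p−1)(q−1) = 106 × 228 = 24168.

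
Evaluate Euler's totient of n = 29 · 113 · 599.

φ(1962923) = 1962923 · (1 − 1/29) · (1 − 1/113) · (1 − 1/599)
       = 1962923 · 1875328/1962923 = 1875328.

1875328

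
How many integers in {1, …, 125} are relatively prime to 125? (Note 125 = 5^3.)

100

φ(125) = 125 · (1 − 1/5)
       = 125 · 4/5 = 100.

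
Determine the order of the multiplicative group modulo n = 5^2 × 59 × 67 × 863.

65994720

φ(5^2) = 5^1·(5−1) = 5·4 = 20.
φ(59) = 59 − 1 = 58.
φ(67) = 67 − 1 = 66.
φ(863) = 863 − 1 = 862.
Since φ is multiplicative, φ(85285975) = 20 · 58 · 66 · 862 = 65994720.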